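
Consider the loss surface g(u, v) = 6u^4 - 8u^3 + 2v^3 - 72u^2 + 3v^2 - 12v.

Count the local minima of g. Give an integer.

g separates as a function of u plus a function of v, so ∇g=0 decouples.
∂g/∂u = 24u(u - 3)(u + 2) = 0 at u ∈ {-2, 0, 3}; ∂g/∂v = 6(v - 1)(v + 2) = 0 at v ∈ {-2, 1}.
The Hessian is diagonal: diag(g_uu, g_vv). Second derivatives: g_uu(-2)=240, g_uu(0)=-144, g_uu(3)=360; g_vv(-2)=-18, g_vv(1)=18.
Local minima occur where both diagonal entries positive: (-2, 1), (3, 1). Count: 2.

2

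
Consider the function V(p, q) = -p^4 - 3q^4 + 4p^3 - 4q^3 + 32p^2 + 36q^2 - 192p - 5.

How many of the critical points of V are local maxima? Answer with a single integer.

V separates as a function of p plus a function of q, so ∇V=0 decouples.
∂V/∂p = -4(p - 4)(p - 3)(p + 4) = 0 at p ∈ {-4, 3, 4}; ∂V/∂q = -12q(q - 2)(q + 3) = 0 at q ∈ {-3, 0, 2}.
The Hessian is diagonal: diag(V_pp, V_qq). Second derivatives: V_pp(-4)=-224, V_pp(3)=28, V_pp(4)=-32; V_qq(-3)=-180, V_qq(0)=72, V_qq(2)=-120.
Local maxima occur where both diagonal entries negative: (-4, -3), (-4, 2), (4, -3), (4, 2). Count: 4.

4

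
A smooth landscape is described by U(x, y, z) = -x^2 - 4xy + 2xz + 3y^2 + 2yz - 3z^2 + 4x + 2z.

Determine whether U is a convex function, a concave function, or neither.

neither

U is quadratic, so its Hessian is the constant matrix H = [[-2, -4, 2], [-4, 6, 2], [2, 2, -6]].
Leading principal minors: -2, -28, 120.
Neither pattern holds ⇒ H is indefinite ⇒ neither convex nor concave.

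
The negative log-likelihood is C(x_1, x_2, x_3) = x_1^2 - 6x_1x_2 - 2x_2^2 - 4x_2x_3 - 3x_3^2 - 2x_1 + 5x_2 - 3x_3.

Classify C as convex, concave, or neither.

C is quadratic, so its Hessian is the constant matrix H = [[2, -6, 0], [-6, -4, -4], [0, -4, -6]].
Leading principal minors: 2, -44, 232.
Neither pattern holds ⇒ H is indefinite ⇒ neither convex nor concave.

neither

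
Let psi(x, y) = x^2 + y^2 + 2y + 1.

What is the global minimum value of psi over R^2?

psi(x,y) separates as P(x) + Q(y) + 1, so its minimum is min P + min Q + 1.
P'(x) = 2x vanishes at x ∈ {0}; Q'(y) = 2y + 2 vanishes at y ∈ {-1}.
Local minima of P (where P''>0): P(0)=0. Local minima of Q: Q(-1)=-1.
So the global minimum of psi is P(0) + Q(-1) + 1 = 0 − 1 + 1 = 0, attained at (0, -1).

0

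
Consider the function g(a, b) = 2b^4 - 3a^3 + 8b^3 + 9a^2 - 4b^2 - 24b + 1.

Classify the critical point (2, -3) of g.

saddle point

The mixed partial ∂²g/∂a∂b is 0, so the Hessian at any point is diag(g_aa, g_bb) = diag(18(-a + 1), 8(3b^2 + 6b - 1)).
At (2, -3): H = diag(-18, 64).
The eigenvalues have opposite signs, so H is indefinite: a saddle point.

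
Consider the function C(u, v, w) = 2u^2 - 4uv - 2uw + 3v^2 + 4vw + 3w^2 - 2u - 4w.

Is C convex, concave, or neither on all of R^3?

convex

C is quadratic, so its Hessian is the constant matrix H = [[4, -4, -2], [-4, 6, 4], [-2, 4, 6]].
Leading principal minors: 4, 8, 24.
All positive ⇒ H ≻ 0 ⇒ convex.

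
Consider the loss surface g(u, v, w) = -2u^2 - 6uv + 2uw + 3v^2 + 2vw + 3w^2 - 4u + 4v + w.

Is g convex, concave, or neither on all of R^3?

neither

g is quadratic, so its Hessian is the constant matrix H = [[-4, -6, 2], [-6, 6, 2], [2, 2, 6]].
Leading principal minors: -4, -60, -416.
Neither pattern holds ⇒ H is indefinite ⇒ neither convex nor concave.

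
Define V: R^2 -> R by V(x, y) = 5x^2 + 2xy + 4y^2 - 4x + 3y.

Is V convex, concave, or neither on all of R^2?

convex

V is quadratic, so its Hessian is the constant matrix H = [[10, 2], [2, 8]].
det(H) = 76, tr(H) = 18.
det(H) > 0 and tr(H) > 0, so H is positive definite everywhere: convex.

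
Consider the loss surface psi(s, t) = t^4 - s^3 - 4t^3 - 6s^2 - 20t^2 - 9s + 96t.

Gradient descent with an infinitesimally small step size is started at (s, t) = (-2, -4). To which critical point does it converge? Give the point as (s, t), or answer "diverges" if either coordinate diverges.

psi is separable, so gradient descent decouples: s follows -∂psi/∂s, t follows -∂psi/∂t.
∂psi/∂s = -3(s + 1)(s + 3); at s=-2 this is 3, so s decreases.
∂psi/∂t = 4(t - 4)(t - 2)(t + 3); at t=-4 this is -192, so t increases.
s converges to its nearest critical value -3 (a local min of the s-part); t converges to -3. The iterate converges to (-3, -3).

(-3, -3)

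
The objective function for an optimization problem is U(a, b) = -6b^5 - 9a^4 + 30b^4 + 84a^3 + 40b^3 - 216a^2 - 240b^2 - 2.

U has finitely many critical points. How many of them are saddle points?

U separates as a function of a plus a function of b, so ∇U=0 decouples.
∂U/∂a = -36a(a - 4)(a - 3) = 0 at a ∈ {0, 3, 4}; ∂U/∂b = -30b(b - 4)(b - 2)(b + 2) = 0 at b ∈ {-2, 0, 2, 4}.
The Hessian is diagonal: diag(U_aa, U_bb). Second derivatives: U_aa(0)=-432, U_aa(3)=108, U_aa(4)=-144; U_bb(-2)=1440, U_bb(0)=-480, U_bb(2)=480, U_bb(4)=-1440.
Saddle points occur where the two diagonal entries have opposite signs: (0, -2), (0, 2), (3, 0), (3, 4), (4, -2), (4, 2). Count: 6.

6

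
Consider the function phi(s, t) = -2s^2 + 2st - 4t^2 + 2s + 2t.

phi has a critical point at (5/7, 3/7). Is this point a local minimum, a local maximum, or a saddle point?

local maximum

The Hessian of phi is constant: H = [[-4, 2], [2, -8]].
det(H) = (-4)·(-8) − 2² = 28.
det(H) > 0 and tr(H) = -12 < 0, so H is negative definite and the point is a local maximum.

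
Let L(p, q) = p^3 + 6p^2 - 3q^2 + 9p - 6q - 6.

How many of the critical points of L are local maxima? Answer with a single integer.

L separates as a function of p plus a function of q, so ∇L=0 decouples.
∂L/∂p = 3(p + 1)(p + 3) = 0 at p ∈ {-3, -1}; ∂L/∂q = -6(q + 1) = 0 at q ∈ {-1}.
The Hessian is diagonal: diag(L_pp, L_qq). Second derivatives: L_pp(-3)=-6, L_pp(-1)=6; L_qq(-1)=-6.
Local maxima occur where both diagonal entries negative: (-3, -1). Count: 1.

1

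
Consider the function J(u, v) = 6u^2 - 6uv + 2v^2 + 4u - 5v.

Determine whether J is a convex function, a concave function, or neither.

J is quadratic, so its Hessian is the constant matrix H = [[12, -6], [-6, 4]].
det(H) = 12, tr(H) = 16.
det(H) > 0 and tr(H) > 0, so H is positive definite everywhere: convex.

convex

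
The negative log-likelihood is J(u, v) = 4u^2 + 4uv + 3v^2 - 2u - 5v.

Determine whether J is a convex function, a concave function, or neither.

convex

J is quadratic, so its Hessian is the constant matrix H = [[8, 4], [4, 6]].
det(H) = 32, tr(H) = 14.
det(H) > 0 and tr(H) > 0, so H is positive definite everywhere: convex.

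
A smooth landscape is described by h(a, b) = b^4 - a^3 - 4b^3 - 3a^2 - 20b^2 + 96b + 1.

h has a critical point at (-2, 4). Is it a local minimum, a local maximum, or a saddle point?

local minimum

The mixed partial ∂²h/∂a∂b is 0, so the Hessian at any point is diag(h_aa, h_bb) = diag(-6(a + 1), 4(3b^2 - 6b - 10)).
At (-2, 4): H = diag(6, 56).
Both eigenvalues are positive, so H is positive definite: a local minimum.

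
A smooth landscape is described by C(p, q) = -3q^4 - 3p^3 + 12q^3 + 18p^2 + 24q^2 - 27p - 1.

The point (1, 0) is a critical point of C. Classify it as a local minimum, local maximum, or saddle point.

local minimum

The mixed partial ∂²C/∂p∂q is 0, so the Hessian at any point is diag(C_pp, C_qq) = diag(18(-p + 2), 12(-3q^2 + 6q + 4)).
At (1, 0): H = diag(18, 48).
Both eigenvalues are positive, so H is positive definite: a local minimum.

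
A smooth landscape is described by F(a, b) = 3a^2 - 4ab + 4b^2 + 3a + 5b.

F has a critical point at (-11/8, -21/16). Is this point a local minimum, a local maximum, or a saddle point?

The Hessian of F is constant: H = [[6, -4], [-4, 8]].
det(H) = 6·8 − (-4)² = 32.
det(H) > 0 and tr(H) = 14 > 0, so H is positive definite and the point is a local minimum.

local minimum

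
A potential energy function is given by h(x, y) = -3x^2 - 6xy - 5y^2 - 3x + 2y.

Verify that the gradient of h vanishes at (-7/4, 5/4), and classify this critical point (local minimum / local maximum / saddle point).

∇h = (-6x - 6y - 3, -6x - 10y + 2); substituting (-7/4, 5/4) gives ∇h = (0, 0), so (-7/4, 5/4) is indeed a critical point.
The Hessian of h is constant: H = [[-6, -6], [-6, -10]].
det(H) = (-6)·(-10) − (-6)² = 24.
det(H) > 0 and tr(H) = -16 < 0, so H is negative definite and the point is a local maximum.

local maximum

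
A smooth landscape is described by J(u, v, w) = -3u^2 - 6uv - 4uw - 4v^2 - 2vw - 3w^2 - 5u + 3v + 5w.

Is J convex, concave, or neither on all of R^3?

J is quadratic, so its Hessian is the constant matrix H = [[-6, -6, -4], [-6, -8, -2], [-4, -2, -6]].
Leading principal minors: -6, 12, -16.
Signs alternate −, +, − ⇒ H ≺ 0 ⇒ concave.

concave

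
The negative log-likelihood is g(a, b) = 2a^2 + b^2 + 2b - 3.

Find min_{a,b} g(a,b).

g(a,b) separates as P(a) + Q(b) − 3, so its minimum is min P + min Q − 3.
P'(a) = 4a vanishes at a ∈ {0}; Q'(b) = 2b + 2 vanishes at b ∈ {-1}.
Local minima of P (where P''>0): P(0)=0. Local minima of Q: Q(-1)=-1.
So the global minimum of g is P(0) + Q(-1) − 3 = 0 − 1 − 3 = -4, attained at (0, -1).

-4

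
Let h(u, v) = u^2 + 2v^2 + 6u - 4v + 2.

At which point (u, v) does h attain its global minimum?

h(u,v) separates as P(u) + Q(v) + 2, so its minimum is min P + min Q + 2.
P'(u) = 2u + 6 vanishes at u ∈ {-3}; Q'(v) = 4v - 4 vanishes at v ∈ {1}.
Local minima of P (where P''>0): P(-3)=-9. Local minima of Q: Q(1)=-2.
So the global minimum of h is P(-3) + Q(1) + 2 = -9 − 2 + 2 = -9, attained at (-3, 1).

(-3, 1)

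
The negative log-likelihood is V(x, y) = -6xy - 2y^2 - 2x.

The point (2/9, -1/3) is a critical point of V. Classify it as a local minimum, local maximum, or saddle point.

The Hessian of V is constant: H = [[0, -6], [-6, -4]].
det(H) = 0·(-4) − (-6)² = -36.
Since det(H) < 0, H is indefinite and the critical point is a saddle point.

saddle point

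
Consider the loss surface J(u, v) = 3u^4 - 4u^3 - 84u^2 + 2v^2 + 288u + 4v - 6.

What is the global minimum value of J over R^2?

-1480

J(u,v) separates as P(u) + Q(v) − 6, so its minimum is min P + min Q − 6.
P'(u) = 12(u - 3)(u - 2)(u + 4) vanishes at u ∈ {-4, 2, 3}; Q'(v) = 4v + 4 vanishes at v ∈ {-1}.
Local minima of P (where P''>0): P(-4)=-1472, P(3)=243. Local minima of Q: Q(-1)=-2.
So the global minimum of J is P(-4) + Q(-1) − 6 = -1472 − 2 − 6 = -1480, attained at (-4, -1).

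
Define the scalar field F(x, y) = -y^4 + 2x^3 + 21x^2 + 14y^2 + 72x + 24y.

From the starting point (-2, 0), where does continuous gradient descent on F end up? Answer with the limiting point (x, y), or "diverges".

F is separable, so gradient descent decouples: x follows -∂F/∂x, y follows -∂F/∂y.
∂F/∂x = 6(x + 3)(x + 4); at x=-2 this is 12, so x decreases.
∂F/∂y = -4(y - 3)(y + 1)(y + 2); at y=0 this is 24, so y decreases.
x converges to its nearest critical value -3 (a local min of the x-part); y converges to -1. The iterate converges to (-3, -1).

(-3, -1)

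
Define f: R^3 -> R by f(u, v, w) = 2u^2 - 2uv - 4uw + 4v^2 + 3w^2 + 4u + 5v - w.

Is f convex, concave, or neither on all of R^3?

convex

f is quadratic, so its Hessian is the constant matrix H = [[4, -2, -4], [-2, 8, 0], [-4, 0, 6]].
Leading principal minors: 4, 28, 40.
All positive ⇒ H ≻ 0 ⇒ convex.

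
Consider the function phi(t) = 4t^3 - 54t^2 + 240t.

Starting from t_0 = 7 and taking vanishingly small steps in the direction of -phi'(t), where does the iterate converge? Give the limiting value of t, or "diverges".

5

phi'(t) = 12(t - 5)(t - 4), so phi'(7) = 72.
Gradient descent moves in the -phi' direction, i.e. t is decreasing.
The nearest critical point in that direction is t = 5, where phi'' = 12 > 0 (a local minimum). The iterate converges there.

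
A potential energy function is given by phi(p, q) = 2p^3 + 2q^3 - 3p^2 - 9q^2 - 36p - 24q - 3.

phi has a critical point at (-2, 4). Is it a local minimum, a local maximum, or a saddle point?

saddle point

The mixed partial ∂²phi/∂p∂q is 0, so the Hessian at any point is diag(phi_pp, phi_qq) = diag(6(2p - 1), 6(2q - 3)).
At (-2, 4): H = diag(-30, 30).
The eigenvalues have opposite signs, so H is indefinite: a saddle point.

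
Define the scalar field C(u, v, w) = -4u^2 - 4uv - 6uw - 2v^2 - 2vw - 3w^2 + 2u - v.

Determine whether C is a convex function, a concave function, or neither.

concave

C is quadratic, so its Hessian is the constant matrix H = [[-8, -4, -6], [-4, -4, -2], [-6, -2, -6]].
Leading principal minors: -8, 16, -16.
Signs alternate −, +, − ⇒ H ≺ 0 ⇒ concave.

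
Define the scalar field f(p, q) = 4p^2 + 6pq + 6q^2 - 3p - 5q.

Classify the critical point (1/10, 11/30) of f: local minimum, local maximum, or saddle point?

The Hessian of f is constant: H = [[8, 6], [6, 12]].
det(H) = 8·12 − 6² = 60.
det(H) > 0 and tr(H) = 20 > 0, so H is positive definite and the point is a local minimum.

local minimum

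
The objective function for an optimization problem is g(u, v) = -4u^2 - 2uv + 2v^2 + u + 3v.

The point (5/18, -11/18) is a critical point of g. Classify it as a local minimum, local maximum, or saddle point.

The Hessian of g is constant: H = [[-8, -2], [-2, 4]].
det(H) = (-8)·4 − (-2)² = -36.
Since det(H) < 0, H is indefinite and the critical point is a saddle point.

saddle point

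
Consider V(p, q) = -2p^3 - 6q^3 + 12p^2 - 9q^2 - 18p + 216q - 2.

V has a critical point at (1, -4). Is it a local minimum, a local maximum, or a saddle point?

local minimum

The mixed partial ∂²V/∂p∂q is 0, so the Hessian at any point is diag(V_pp, V_qq) = diag(12(-p + 2), -18(2q + 1)).
At (1, -4): H = diag(12, 126).
Both eigenvalues are positive, so H is positive definite: a local minimum.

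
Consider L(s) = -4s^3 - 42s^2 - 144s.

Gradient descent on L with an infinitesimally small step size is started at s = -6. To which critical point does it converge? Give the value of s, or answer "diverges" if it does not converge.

L'(s) = -12(s + 3)(s + 4), so L'(-6) = -72.
Gradient descent moves in the -L' direction, i.e. s is increasing.
The nearest critical point in that direction is s = -4, where L'' = 12 > 0 (a local minimum). The iterate converges there.

-4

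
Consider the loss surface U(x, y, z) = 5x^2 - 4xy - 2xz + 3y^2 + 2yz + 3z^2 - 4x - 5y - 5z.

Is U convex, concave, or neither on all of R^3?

U is quadratic, so its Hessian is the constant matrix H = [[10, -4, -2], [-4, 6, 2], [-2, 2, 6]].
Leading principal minors: 10, 44, 232.
All positive ⇒ H ≻ 0 ⇒ convex.

convex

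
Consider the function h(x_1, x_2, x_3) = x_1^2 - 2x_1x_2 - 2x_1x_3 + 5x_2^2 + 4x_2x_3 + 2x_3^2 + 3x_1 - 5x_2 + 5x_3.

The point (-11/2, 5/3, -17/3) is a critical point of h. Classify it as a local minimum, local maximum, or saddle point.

local minimum

The Hessian is constant: H = [[2, -2, -2], [-2, 10, 4], [-2, 4, 4]].
Leading principal minors: Δ₁ = 2, Δ₂ = 16, Δ₃ = 24.
All leading minors are positive, so H is positive definite: a local minimum.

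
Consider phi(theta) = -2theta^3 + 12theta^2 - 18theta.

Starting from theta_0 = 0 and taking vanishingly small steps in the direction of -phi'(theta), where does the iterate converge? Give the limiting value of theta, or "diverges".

1

phi'(theta) = -6(theta - 3)(theta - 1), so phi'(0) = -18.
Gradient descent moves in the -phi' direction, i.e. theta is increasing.
The nearest critical point in that direction is theta = 1, where phi'' = 12 > 0 (a local minimum). The iterate converges there.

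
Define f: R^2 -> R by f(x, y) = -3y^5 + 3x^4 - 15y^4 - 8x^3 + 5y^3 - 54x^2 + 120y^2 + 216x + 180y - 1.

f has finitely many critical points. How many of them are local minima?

f separates as a function of x plus a function of y, so ∇f=0 decouples.
∂f/∂x = 12(x - 3)(x - 2)(x + 3) = 0 at x ∈ {-3, 2, 3}; ∂f/∂y = -15(y - 2)(y + 1)(y + 2)(y + 3) = 0 at y ∈ {-3, -2, -1, 2}.
The Hessian is diagonal: diag(f_xx, f_yy). Second derivatives: f_xx(-3)=360, f_xx(2)=-60, f_xx(3)=72; f_yy(-3)=150, f_yy(-2)=-60, f_yy(-1)=90, f_yy(2)=-900.
Local minima occur where both diagonal entries positive: (-3, -3), (-3, -1), (3, -3), (3, -1). Count: 4.

4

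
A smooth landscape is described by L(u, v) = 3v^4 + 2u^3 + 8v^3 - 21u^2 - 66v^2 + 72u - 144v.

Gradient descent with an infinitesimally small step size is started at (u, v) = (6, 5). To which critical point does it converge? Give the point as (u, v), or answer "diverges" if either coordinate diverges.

(4, 3)

L is separable, so gradient descent decouples: u follows -∂L/∂u, v follows -∂L/∂v.
∂L/∂u = 6(u - 4)(u - 3); at u=6 this is 36, so u decreases.
∂L/∂v = 12(v - 3)(v + 1)(v + 4); at v=5 this is 1296, so v decreases.
u converges to its nearest critical value 4 (a local min of the u-part); v converges to 3. The iterate converges to (4, 3).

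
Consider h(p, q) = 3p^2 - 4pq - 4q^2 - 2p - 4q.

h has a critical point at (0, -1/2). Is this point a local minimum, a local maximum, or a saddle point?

The Hessian of h is constant: H = [[6, -4], [-4, -8]].
det(H) = 6·(-8) − (-4)² = -64.
Since det(H) < 0, H is indefinite and the critical point is a saddle point.

saddle point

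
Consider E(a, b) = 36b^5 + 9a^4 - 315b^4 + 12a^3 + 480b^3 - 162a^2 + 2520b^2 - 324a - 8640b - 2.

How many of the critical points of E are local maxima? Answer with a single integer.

2

E separates as a function of a plus a function of b, so ∇E=0 decouples.
∂E/∂a = 36(a - 3)(a + 1)(a + 3) = 0 at a ∈ {-3, -1, 3}; ∂E/∂b = 180(b - 4)(b - 3)(b - 2)(b + 2) = 0 at b ∈ {-2, 2, 3, 4}.
The Hessian is diagonal: diag(E_aa, E_bb). Second derivatives: E_aa(-3)=432, E_aa(-1)=-288, E_aa(3)=864; E_bb(-2)=-21600, E_bb(2)=1440, E_bb(3)=-900, E_bb(4)=2160.
Local maxima occur where both diagonal entries negative: (-1, -2), (-1, 3). Count: 2.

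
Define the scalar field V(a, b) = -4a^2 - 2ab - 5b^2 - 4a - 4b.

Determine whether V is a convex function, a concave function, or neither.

V is quadratic, so its Hessian is the constant matrix H = [[-8, -2], [-2, -10]].
det(H) = 76, tr(H) = -18.
det(H) > 0 and tr(H) < 0, so H is negative definite everywhere: concave.

concave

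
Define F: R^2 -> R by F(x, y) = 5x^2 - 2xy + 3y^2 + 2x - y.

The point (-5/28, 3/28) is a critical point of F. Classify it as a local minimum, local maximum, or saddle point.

The Hessian of F is constant: H = [[10, -2], [-2, 6]].
det(H) = 10·6 − (-2)² = 56.
det(H) > 0 and tr(H) = 16 > 0, so H is positive definite and the point is a local minimum.

local minimum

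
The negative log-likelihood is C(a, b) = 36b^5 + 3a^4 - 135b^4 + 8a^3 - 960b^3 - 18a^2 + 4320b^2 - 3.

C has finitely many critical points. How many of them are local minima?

C separates as a function of a plus a function of b, so ∇C=0 decouples.
∂C/∂a = 12a(a - 1)(a + 3) = 0 at a ∈ {-3, 0, 1}; ∂C/∂b = 180b(b - 4)(b - 3)(b + 4) = 0 at b ∈ {-4, 0, 3, 4}.
The Hessian is diagonal: diag(C_aa, C_bb). Second derivatives: C_aa(-3)=144, C_aa(0)=-36, C_aa(1)=48; C_bb(-4)=-40320, C_bb(0)=8640, C_bb(3)=-3780, C_bb(4)=5760.
Local minima occur where both diagonal entries positive: (-3, 0), (-3, 4), (1, 0), (1, 4). Count: 4.

4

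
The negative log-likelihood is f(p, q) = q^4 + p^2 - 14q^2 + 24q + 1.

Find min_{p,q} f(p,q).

-116

f(p,q) separates as A(p) + B(q) + 1, so its minimum is min A + min B + 1.
A'(p) = 2p vanishes at p ∈ {0}; B'(q) = 4(q - 2)(q - 1)(q + 3) vanishes at q ∈ {-3, 1, 2}.
Local minima of A (where A''>0): A(0)=0. Local minima of B: B(-3)=-117, B(2)=8.
So the global minimum of f is A(0) + B(-3) + 1 = 0 − 117 + 1 = -116, attained at (0, -3).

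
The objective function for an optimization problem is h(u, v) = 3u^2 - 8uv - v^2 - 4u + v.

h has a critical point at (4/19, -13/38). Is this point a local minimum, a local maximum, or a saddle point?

saddle point

The Hessian of h is constant: H = [[6, -8], [-8, -2]].
det(H) = 6·(-2) − (-8)² = -76.
Since det(H) < 0, H is indefinite and the critical point is a saddle point.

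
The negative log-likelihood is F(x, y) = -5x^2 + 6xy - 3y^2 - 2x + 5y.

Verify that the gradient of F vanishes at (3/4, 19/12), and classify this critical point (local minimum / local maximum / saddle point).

∇F = (-10x + 6y - 2, 6x - 6y + 5); substituting (3/4, 19/12) gives ∇F = (0, 0), so (3/4, 19/12) is indeed a critical point.
The Hessian of F is constant: H = [[-10, 6], [6, -6]].
det(H) = (-10)·(-6) − 6² = 24.
det(H) > 0 and tr(H) = -16 < 0, so H is negative definite and the point is a local maximum.

local maximum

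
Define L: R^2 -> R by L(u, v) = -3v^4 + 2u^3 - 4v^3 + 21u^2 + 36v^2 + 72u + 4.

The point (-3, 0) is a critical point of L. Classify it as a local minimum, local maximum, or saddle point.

The mixed partial ∂²L/∂u∂v is 0, so the Hessian at any point is diag(L_uu, L_vv) = diag(6(2u + 7), 12(-3v^2 - 2v + 6)).
At (-3, 0): H = diag(6, 72).
Both eigenvalues are positive, so H is positive definite: a local minimum.

local minimum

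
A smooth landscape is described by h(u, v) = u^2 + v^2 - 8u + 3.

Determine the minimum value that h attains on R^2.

-13

h(u,v) separates as P(u) + Q(v) + 3, so its minimum is min P + min Q + 3.
P'(u) = 2u - 8 vanishes at u ∈ {4}; Q'(v) = 2v vanishes at v ∈ {0}.
Local minima of P (where P''>0): P(4)=-16. Local minima of Q: Q(0)=0.
So the global minimum of h is P(4) + Q(0) + 3 = -16 + 0 + 3 = -13, attained at (4, 0).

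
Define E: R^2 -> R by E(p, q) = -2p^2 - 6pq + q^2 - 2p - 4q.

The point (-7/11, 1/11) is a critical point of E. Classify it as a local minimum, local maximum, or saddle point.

The Hessian of E is constant: H = [[-4, -6], [-6, 2]].
det(H) = (-4)·2 − (-6)² = -44.
Since det(H) < 0, H is indefinite and the critical point is a saddle point.

saddle point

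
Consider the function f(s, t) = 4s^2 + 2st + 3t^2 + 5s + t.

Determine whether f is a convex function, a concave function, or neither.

convex

f is quadratic, so its Hessian is the constant matrix H = [[8, 2], [2, 6]].
det(H) = 44, tr(H) = 14.
det(H) > 0 and tr(H) > 0, so H is positive definite everywhere: convex.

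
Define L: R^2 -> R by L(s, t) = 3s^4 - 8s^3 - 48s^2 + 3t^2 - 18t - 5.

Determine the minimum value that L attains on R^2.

-544

L(s,t) separates as P(s) + Q(t) − 5, so its minimum is min P + min Q − 5.
P'(s) = 12s(s - 4)(s + 2) vanishes at s ∈ {-2, 0, 4}; Q'(t) = 6(t - 3) vanishes at t ∈ {3}.
Local minima of P (where P''>0): P(-2)=-80, P(4)=-512. Local minima of Q: Q(3)=-27.
So the global minimum of L is P(4) + Q(3) − 5 = -512 − 27 − 5 = -544, attained at (4, 3).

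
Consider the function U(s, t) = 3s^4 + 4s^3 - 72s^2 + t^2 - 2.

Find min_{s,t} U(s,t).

-642

U(s,t) separates as P(s) + Q(t) − 2, so its minimum is min P + min Q − 2.
P'(s) = 12s(s - 3)(s + 4) vanishes at s ∈ {-4, 0, 3}; Q'(t) = 2t vanishes at t ∈ {0}.
Local minima of P (where P''>0): P(-4)=-640, P(3)=-297. Local minima of Q: Q(0)=0.
So the global minimum of U is P(-4) + Q(0) − 2 = -640 + 0 − 2 = -642, attained at (-4, 0).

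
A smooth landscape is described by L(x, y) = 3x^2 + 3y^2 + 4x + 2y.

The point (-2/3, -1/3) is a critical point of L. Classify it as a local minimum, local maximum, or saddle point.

The Hessian of L is constant: H = [[6, 0], [0, 6]].
det(H) = 6·6 − 0² = 36.
det(H) > 0 and tr(H) = 12 > 0, so H is positive definite and the point is a local minimum.

local minimum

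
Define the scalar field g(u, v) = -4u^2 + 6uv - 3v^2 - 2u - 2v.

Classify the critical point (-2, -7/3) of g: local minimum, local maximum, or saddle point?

The Hessian of g is constant: H = [[-8, 6], [6, -6]].
det(H) = (-8)·(-6) − 6² = 12.
det(H) > 0 and tr(H) = -14 < 0, so H is negative definite and the point is a local maximum.

local maximum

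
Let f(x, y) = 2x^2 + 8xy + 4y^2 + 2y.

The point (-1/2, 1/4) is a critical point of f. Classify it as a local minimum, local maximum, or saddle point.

The Hessian of f is constant: H = [[4, 8], [8, 8]].
det(H) = 4·8 − 8² = -32.
Since det(H) < 0, H is indefinite and the critical point is a saddle point.

saddle point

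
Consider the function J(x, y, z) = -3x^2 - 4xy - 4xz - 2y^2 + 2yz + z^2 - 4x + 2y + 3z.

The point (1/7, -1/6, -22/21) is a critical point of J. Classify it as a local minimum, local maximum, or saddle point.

The Hessian is constant: H = [[-6, -4, -4], [-4, -4, 2], [-4, 2, 2]].
Leading principal minors: Δ₁ = -6, Δ₂ = 8, Δ₃ = 168.
The minors fit neither the all-positive nor the alternating-sign pattern, so H is indefinite: a saddle point.

saddle point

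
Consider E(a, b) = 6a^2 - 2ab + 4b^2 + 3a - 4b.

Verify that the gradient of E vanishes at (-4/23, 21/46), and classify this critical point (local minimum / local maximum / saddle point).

local minimum

∇E = (12a - 2b + 3, -2a + 8b - 4); substituting (-4/23, 21/46) gives ∇E = (0, 0), so (-4/23, 21/46) is indeed a critical point.
The Hessian of E is constant: H = [[12, -2], [-2, 8]].
det(H) = 12·8 − (-2)² = 92.
det(H) > 0 and tr(H) = 20 > 0, so H is positive definite and the point is a local minimum.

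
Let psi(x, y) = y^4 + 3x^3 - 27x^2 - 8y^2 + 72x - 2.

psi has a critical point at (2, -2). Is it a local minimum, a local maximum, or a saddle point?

saddle point

The mixed partial ∂²psi/∂x∂y is 0, so the Hessian at any point is diag(psi_xx, psi_yy) = diag(18(x - 3), 4(3y^2 - 4)).
At (2, -2): H = diag(-18, 32).
The eigenvalues have opposite signs, so H is indefinite: a saddle point.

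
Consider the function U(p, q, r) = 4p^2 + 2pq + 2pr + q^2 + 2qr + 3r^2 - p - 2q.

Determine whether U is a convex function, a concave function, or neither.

U is quadratic, so its Hessian is the constant matrix H = [[8, 2, 2], [2, 2, 2], [2, 2, 6]].
Leading principal minors: 8, 12, 48.
All positive ⇒ H ≻ 0 ⇒ convex.

convex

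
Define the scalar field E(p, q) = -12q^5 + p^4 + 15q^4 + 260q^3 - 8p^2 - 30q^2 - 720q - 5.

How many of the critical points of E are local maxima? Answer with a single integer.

2

E separates as a function of p plus a function of q, so ∇E=0 decouples.
∂E/∂p = 4p(p - 2)(p + 2) = 0 at p ∈ {-2, 0, 2}; ∂E/∂q = -60(q - 4)(q - 1)(q + 1)(q + 3) = 0 at q ∈ {-3, -1, 1, 4}.
The Hessian is diagonal: diag(E_pp, E_qq). Second derivatives: E_pp(-2)=32, E_pp(0)=-16, E_pp(2)=32; E_qq(-3)=3360, E_qq(-1)=-1200, E_qq(1)=1440, E_qq(4)=-6300.
Local maxima occur where both diagonal entries negative: (0, -1), (0, 4). Count: 2.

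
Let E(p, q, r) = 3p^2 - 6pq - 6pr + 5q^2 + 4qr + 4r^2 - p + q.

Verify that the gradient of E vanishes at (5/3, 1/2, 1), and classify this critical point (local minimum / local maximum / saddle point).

∇E = (6p - 6q - 6r - 1, -6p + 10q + 4r + 1, -6p + 4q + 8r); substituting (5/3, 1/2, 1) gives ∇E = (0, 0, 0), so (5/3, 1/2, 1) is indeed a critical point.
The Hessian is constant: H = [[6, -6, -6], [-6, 10, 4], [-6, 4, 8]].
Leading principal minors: Δ₁ = 6, Δ₂ = 24, Δ₃ = 24.
All leading minors are positive, so H is positive definite: a local minimum.

local minimum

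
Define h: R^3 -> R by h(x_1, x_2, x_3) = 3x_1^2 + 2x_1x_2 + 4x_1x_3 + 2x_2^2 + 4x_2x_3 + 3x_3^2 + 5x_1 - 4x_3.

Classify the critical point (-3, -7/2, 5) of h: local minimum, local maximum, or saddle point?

The Hessian is constant: H = [[6, 2, 4], [2, 4, 4], [4, 4, 6]].
Leading principal minors: Δ₁ = 6, Δ₂ = 20, Δ₃ = 24.
All leading minors are positive, so H is positive definite: a local minimum.

local minimum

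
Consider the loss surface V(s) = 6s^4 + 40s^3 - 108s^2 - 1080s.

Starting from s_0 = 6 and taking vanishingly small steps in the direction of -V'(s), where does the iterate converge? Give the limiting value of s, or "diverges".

3

V'(s) = 24(s - 3)(s + 3)(s + 5), so V'(6) = 7128.
Gradient descent moves in the -V' direction, i.e. s is decreasing.
The nearest critical point in that direction is s = 3, where V'' = 1152 > 0 (a local minimum). The iterate converges there.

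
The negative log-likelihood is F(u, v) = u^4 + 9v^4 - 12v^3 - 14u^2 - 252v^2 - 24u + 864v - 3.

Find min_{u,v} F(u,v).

F(u,v) separates as P(u) + Q(v) − 3, so its minimum is min P + min Q − 3.
P'(u) = 4(u - 3)(u + 1)(u + 2) vanishes at u ∈ {-2, -1, 3}; Q'(v) = 36(v - 3)(v - 2)(v + 4) vanishes at v ∈ {-4, 2, 3}.
Local minima of P (where P''>0): P(-2)=8, P(3)=-117. Local minima of Q: Q(-4)=-4416, Q(3)=729.
So the global minimum of F is P(3) + Q(-4) − 3 = -117 − 4416 − 3 = -4536, attained at (3, -4).

-4536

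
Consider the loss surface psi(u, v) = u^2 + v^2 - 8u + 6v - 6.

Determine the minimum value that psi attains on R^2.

-31

psi(u,v) separates as P(u) + Q(v) − 6, so its minimum is min P + min Q − 6.
P'(u) = 2u - 8 vanishes at u ∈ {4}; Q'(v) = 2v + 6 vanishes at v ∈ {-3}.
Local minima of P (where P''>0): P(4)=-16. Local minima of Q: Q(-3)=-9.
So the global minimum of psi is P(4) + Q(-3) − 6 = -16 − 9 − 6 = -31, attained at (4, -3).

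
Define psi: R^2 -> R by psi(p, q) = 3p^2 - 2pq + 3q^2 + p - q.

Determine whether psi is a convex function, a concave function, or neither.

convex

psi is quadratic, so its Hessian is the constant matrix H = [[6, -2], [-2, 6]].
det(H) = 32, tr(H) = 12.
det(H) > 0 and tr(H) > 0, so H is positive definite everywhere: convex.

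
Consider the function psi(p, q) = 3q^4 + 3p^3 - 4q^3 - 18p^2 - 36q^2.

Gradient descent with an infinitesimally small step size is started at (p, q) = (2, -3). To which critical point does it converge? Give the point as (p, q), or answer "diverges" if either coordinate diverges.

(4, -2)

psi is separable, so gradient descent decouples: p follows -∂psi/∂p, q follows -∂psi/∂q.
∂psi/∂p = 9p(p - 4); at p=2 this is -36, so p increases.
∂psi/∂q = 12q(q - 3)(q + 2); at q=-3 this is -216, so q increases.
p converges to its nearest critical value 4 (a local min of the p-part); q converges to -2. The iterate converges to (4, -2).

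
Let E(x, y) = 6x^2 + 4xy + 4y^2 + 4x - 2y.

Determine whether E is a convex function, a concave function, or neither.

E is quadratic, so its Hessian is the constant matrix H = [[12, 4], [4, 8]].
det(H) = 80, tr(H) = 20.
det(H) > 0 and tr(H) > 0, so H is positive definite everywhere: convex.

convex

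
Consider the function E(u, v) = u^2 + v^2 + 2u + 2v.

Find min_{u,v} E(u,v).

-2

E(u,v) separates as P(u) + Q(v), so its minimum is min P + min Q.
P'(u) = 2u + 2 vanishes at u ∈ {-1}; Q'(v) = 2v + 2 vanishes at v ∈ {-1}.
Local minima of P (where P''>0): P(-1)=-1. Local minima of Q: Q(-1)=-1.
So the global minimum of E is P(-1) + Q(-1) = -1 − 1 = -2, attained at (-1, -1).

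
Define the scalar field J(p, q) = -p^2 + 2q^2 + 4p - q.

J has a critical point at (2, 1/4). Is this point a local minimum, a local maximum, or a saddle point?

The Hessian of J is constant: H = [[-2, 0], [0, 4]].
det(H) = (-2)·4 − 0² = -8.
Since det(H) < 0, H is indefinite and the critical point is a saddle point.

saddle point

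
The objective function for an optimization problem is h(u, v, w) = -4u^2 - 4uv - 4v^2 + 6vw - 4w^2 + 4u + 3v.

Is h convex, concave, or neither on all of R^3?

concave

h is quadratic, so its Hessian is the constant matrix H = [[-8, -4, 0], [-4, -8, 6], [0, 6, -8]].
Leading principal minors: -8, 48, -96.
Signs alternate −, +, − ⇒ H ≺ 0 ⇒ concave.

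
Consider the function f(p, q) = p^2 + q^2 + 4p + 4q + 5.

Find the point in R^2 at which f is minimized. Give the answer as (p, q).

f(p,q) separates as A(p) + B(q) + 5, so its minimum is min A + min B + 5.
A'(p) = 2p + 4 vanishes at p ∈ {-2}; B'(q) = 2q + 4 vanishes at q ∈ {-2}.
Local minima of A (where A''>0): A(-2)=-4. Local minima of B: B(-2)=-4.
So the global minimum of f is A(-2) + B(-2) + 5 = -4 − 4 + 5 = -3, attained at (-2, -2).

(-2, -2)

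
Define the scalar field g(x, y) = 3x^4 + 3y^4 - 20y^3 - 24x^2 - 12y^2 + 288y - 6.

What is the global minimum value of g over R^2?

-470

g(x,y) separates as P(x) + Q(y) − 6, so its minimum is min P + min Q − 6.
P'(x) = 12x(x - 2)(x + 2) vanishes at x ∈ {-2, 0, 2}; Q'(y) = 12(y - 4)(y - 3)(y + 2) vanishes at y ∈ {-2, 3, 4}.
Local minima of P (where P''>0): P(-2)=-48, P(2)=-48. Local minima of Q: Q(-2)=-416, Q(4)=448.
So the global minimum of g is P(-2) + Q(-2) − 6 = -48 − 416 − 6 = -470, attained at (-2, -2).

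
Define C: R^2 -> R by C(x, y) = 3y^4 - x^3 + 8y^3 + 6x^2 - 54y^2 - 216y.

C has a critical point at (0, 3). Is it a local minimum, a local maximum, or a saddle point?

The mixed partial ∂²C/∂x∂y is 0, so the Hessian at any point is diag(C_xx, C_yy) = diag(6(-x + 2), 12(3y^2 + 4y - 9)).
At (0, 3): H = diag(12, 360).
Both eigenvalues are positive, so H is positive definite: a local minimum.

local minimum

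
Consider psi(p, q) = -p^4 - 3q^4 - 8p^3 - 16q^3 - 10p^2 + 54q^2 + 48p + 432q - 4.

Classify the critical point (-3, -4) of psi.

The mixed partial ∂²psi/∂p∂q is 0, so the Hessian at any point is diag(psi_pp, psi_qq) = diag(-4(3p^2 + 12p + 5), 12(-3q^2 - 8q + 9)).
At (-3, -4): H = diag(16, -84).
The eigenvalues have opposite signs, so H is indefinite: a saddle point.

saddle point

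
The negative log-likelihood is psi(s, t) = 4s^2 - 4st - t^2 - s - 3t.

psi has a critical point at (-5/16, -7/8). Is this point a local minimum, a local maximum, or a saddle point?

The Hessian of psi is constant: H = [[8, -4], [-4, -2]].
det(H) = 8·(-2) − (-4)² = -32.
Since det(H) < 0, H is indefinite and the critical point is a saddle point.

saddle point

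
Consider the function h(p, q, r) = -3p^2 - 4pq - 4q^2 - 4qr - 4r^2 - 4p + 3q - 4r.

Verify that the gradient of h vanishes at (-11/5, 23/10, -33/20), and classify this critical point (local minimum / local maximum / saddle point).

∇h = (-6p - 4q - 4, -4p - 8q - 4r + 3, -4q - 8r - 4); substituting (-11/5, 23/10, -33/20) gives ∇h = (0, 0, 0), so (-11/5, 23/10, -33/20) is indeed a critical point.
The Hessian is constant: H = [[-6, -4, 0], [-4, -8, -4], [0, -4, -8]].
Leading principal minors: Δ₁ = -6, Δ₂ = 32, Δ₃ = -160.
The minors alternate sign starting negative (−, +, −), so H is negative definite: a local maximum.

local maximum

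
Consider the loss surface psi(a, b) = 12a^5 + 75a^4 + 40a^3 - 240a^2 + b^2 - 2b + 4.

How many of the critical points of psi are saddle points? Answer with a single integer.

psi separates as a function of a plus a function of b, so ∇psi=0 decouples.
∂psi/∂a = 60a(a - 1)(a + 2)(a + 4) = 0 at a ∈ {-4, -2, 0, 1}; ∂psi/∂b = 2(b - 1) = 0 at b ∈ {1}.
The Hessian is diagonal: diag(psi_aa, psi_bb). Second derivatives: psi_aa(-4)=-2400, psi_aa(-2)=720, psi_aa(0)=-480, psi_aa(1)=900; psi_bb(1)=2.
Saddle points occur where the two diagonal entries have opposite signs: (-4, 1), (0, 1). Count: 2.

2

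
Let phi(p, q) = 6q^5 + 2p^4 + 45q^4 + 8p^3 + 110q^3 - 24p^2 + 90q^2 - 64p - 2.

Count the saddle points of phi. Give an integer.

phi separates as a function of p plus a function of q, so ∇phi=0 decouples.
∂phi/∂p = 8(p - 2)(p + 1)(p + 4) = 0 at p ∈ {-4, -1, 2}; ∂phi/∂q = 30q(q + 1)(q + 2)(q + 3) = 0 at q ∈ {-3, -2, -1, 0}.
The Hessian is diagonal: diag(phi_pp, phi_qq). Second derivatives: phi_pp(-4)=144, phi_pp(-1)=-72, phi_pp(2)=144; phi_qq(-3)=-180, phi_qq(-2)=60, phi_qq(-1)=-60, phi_qq(0)=180.
Saddle points occur where the two diagonal entries have opposite signs: (-4, -3), (-4, -1), (-1, -2), (-1, 0), (2, -3), (2, -1). Count: 6.

6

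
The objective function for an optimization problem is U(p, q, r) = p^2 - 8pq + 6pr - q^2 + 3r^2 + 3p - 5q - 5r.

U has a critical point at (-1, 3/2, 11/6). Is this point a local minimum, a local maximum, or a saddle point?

The Hessian is constant: H = [[2, -8, 6], [-8, -2, 0], [6, 0, 6]].
Leading principal minors: Δ₁ = 2, Δ₂ = -68, Δ₃ = -336.
The minors fit neither the all-positive nor the alternating-sign pattern, so H is indefinite: a saddle point.

saddle point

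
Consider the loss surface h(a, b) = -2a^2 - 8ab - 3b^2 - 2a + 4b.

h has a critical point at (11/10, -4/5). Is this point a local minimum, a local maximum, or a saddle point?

saddle point

The Hessian of h is constant: H = [[-4, -8], [-8, -6]].
det(H) = (-4)·(-6) − (-8)² = -40.
Since det(H) < 0, H is indefinite and the critical point is a saddle point.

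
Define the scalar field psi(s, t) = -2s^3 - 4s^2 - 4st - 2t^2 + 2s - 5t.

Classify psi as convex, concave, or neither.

The term -2s^3 is cubic, so the Hessian is not constant.
∂²psi/∂s² = -12s - 8, which takes both signs as s varies (negative for sufficiently large s). A diagonal entry of the Hessian changing sign means the Hessian is neither positive- nor negative-semidefinite on all of R^2.

neither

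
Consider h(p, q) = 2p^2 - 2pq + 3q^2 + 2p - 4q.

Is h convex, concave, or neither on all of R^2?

convex

h is quadratic, so its Hessian is the constant matrix H = [[4, -2], [-2, 6]].
det(H) = 20, tr(H) = 10.
det(H) > 0 and tr(H) > 0, so H is positive definite everywhere: convex.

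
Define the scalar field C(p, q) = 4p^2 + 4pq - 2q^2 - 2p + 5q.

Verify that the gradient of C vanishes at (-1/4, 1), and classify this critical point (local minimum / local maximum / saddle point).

∇C = (8p + 4q - 2, 4p - 4q + 5); substituting (-1/4, 1) gives ∇C = (0, 0), so (-1/4, 1) is indeed a critical point.
The Hessian of C is constant: H = [[8, 4], [4, -4]].
det(H) = 8·(-4) − 4² = -48.
Since det(H) < 0, H is indefinite and the critical point is a saddle point.

saddle point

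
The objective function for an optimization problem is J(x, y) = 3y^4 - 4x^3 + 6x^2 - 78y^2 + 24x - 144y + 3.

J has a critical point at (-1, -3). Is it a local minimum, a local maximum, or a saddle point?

local minimum

The mixed partial ∂²J/∂x∂y is 0, so the Hessian at any point is diag(J_xx, J_yy) = diag(12(-2x + 1), 12(3y^2 - 13)).
At (-1, -3): H = diag(36, 168).
Both eigenvalues are positive, so H is positive definite: a local minimum.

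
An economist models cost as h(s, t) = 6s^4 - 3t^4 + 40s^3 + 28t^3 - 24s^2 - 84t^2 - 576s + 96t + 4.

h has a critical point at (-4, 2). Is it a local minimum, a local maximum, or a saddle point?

local minimum

The mixed partial ∂²h/∂s∂t is 0, so the Hessian at any point is diag(h_ss, h_tt) = diag(24(3s^2 + 10s - 2), 12(-3t^2 + 14t - 14)).
At (-4, 2): H = diag(144, 24).
Both eigenvalues are positive, so H is positive definite: a local minimum.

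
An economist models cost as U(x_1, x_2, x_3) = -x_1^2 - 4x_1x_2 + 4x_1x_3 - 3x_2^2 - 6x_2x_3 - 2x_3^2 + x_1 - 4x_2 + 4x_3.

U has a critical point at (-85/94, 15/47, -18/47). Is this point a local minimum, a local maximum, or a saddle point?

The Hessian is constant: H = [[-2, -4, 4], [-4, -6, -6], [4, -6, -4]].
Leading principal minors: Δ₁ = -2, Δ₂ = -4, Δ₃ = 376.
The minors fit neither the all-positive nor the alternating-sign pattern, so H is indefinite: a saddle point.

saddle point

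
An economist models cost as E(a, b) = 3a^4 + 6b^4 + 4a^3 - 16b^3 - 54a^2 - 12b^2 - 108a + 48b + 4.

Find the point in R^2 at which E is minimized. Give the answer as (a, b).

(3, -1)

E(a,b) separates as P(a) + Q(b) + 4, so its minimum is min P + min Q + 4.
P'(a) = 12(a - 3)(a + 1)(a + 3) vanishes at a ∈ {-3, -1, 3}; Q'(b) = 24(b - 2)(b - 1)(b + 1) vanishes at b ∈ {-1, 1, 2}.
Local minima of P (where P''>0): P(-3)=-27, P(3)=-459. Local minima of Q: Q(-1)=-38, Q(2)=16.
So the global minimum of E is P(3) + Q(-1) + 4 = -459 − 38 + 4 = -493, attained at (3, -1).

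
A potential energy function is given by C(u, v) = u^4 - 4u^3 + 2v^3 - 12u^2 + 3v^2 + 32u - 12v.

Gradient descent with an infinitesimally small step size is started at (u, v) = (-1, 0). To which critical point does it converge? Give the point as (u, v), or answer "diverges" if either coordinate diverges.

(-2, 1)

C is separable, so gradient descent decouples: u follows -∂C/∂u, v follows -∂C/∂v.
∂C/∂u = 4(u - 4)(u - 1)(u + 2); at u=-1 this is 40, so u decreases.
∂C/∂v = 6(v - 1)(v + 2); at v=0 this is -12, so v increases.
u converges to its nearest critical value -2 (a local min of the u-part); v converges to 1. The iterate converges to (-2, 1).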